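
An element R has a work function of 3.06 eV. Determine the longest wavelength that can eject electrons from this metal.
405.18 nm

The threshold wavelength is when the photon energy equals the work function:
hc/λ₀ = φ

Solving for λ₀:
λ₀ = hc/φ = (6.626×10⁻³⁴ J·s)(3×10⁸ m/s) / (3.06 eV × 1.602×10⁻¹⁹ J/eV)
λ₀ = 405.18 nm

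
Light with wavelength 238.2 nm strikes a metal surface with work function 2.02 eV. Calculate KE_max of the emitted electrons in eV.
3.1850 eV

Using Einstein's photoelectric equation: KE_max = hf - φ = hc/λ - φ

First, calculate the photon energy:
E_photon = hc/λ = (6.626×10⁻³⁴ J·s)(3×10⁸ m/s) / (238.2×10⁻⁹ m)
E_photon = 5.2050 eV

Then, the maximum kinetic energy:
KE_max = E_photon - φ = 5.2050 eV - 2.02 eV = 3.1850 eV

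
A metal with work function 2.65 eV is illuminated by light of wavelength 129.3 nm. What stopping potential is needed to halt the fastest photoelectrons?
6.9389 V

The stopping potential V_s satisfies: eV_s = KE_max

First, find KE_max using Einstein's equation:
E_photon = hc/λ = 9.5889 eV
KE_max = E_photon - φ = 9.5889 - 2.65 = 6.9389 eV

Since eV_s = KE_max:
V_s = KE_max/e = 6.9389 V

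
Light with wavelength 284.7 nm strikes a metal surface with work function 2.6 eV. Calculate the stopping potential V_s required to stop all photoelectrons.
1.7549 V

The stopping potential V_s satisfies: eV_s = KE_max

First, find KE_max using Einstein's equation:
E_photon = hc/λ = 4.3549 eV
KE_max = E_photon - φ = 4.3549 - 2.6 = 1.7549 eV

Since eV_s = KE_max:
V_s = KE_max/e = 1.7549 V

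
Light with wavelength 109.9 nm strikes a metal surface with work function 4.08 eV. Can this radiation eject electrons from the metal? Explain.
Yes

For photoemission, the photon energy must exceed the work function.

Photon energy: E = hc/λ = 11.2815 eV
Work function: φ = 4.08 eV

Since E_photon (11.2815 eV) > φ (4.08 eV), photoemission WILL occur.
The threshold wavelength is λ₀ = hc/φ = 303.9 nm.
Since 109.9 nm < 303.9 nm, the light has sufficient energy.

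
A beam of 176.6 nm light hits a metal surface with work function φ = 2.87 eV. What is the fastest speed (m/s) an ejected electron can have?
1.2083e+06 m/s

First, find the maximum kinetic energy:
E_photon = hc/λ = 7.0206 eV
KE_max = E_photon - φ = 7.0206 - 2.87 = 4.1506 eV

Convert to Joules: KE_max = 4.1506 × 1.602×10⁻¹⁹ J = 6.6500e-19 J

Then use KE = ½mv² to find velocity:
v = √(2·KE/m) = √(2 × 6.6500e-19 J / 9.109e-31 kg)
v = 1.2083e+06 m/s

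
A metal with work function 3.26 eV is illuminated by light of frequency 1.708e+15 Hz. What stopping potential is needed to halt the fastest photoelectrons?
3.8037 V

The stopping potential V_s satisfies: eV_s = KE_max

First, find KE_max using Einstein's equation:
E_photon = hf = (6.626×10⁻³⁴ J·s)(1.708e+15 Hz) = 7.0637 eV
KE_max = E_photon - φ = 7.0637 - 3.26 = 3.8037 eV

Since eV_s = KE_max:
V_s = KE_max/e = 3.8037 V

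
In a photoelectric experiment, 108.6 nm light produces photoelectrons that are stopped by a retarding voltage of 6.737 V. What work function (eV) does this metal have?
4.68 eV

The stopping potential gives the maximum kinetic energy: KE_max = eV_s = 6.737 eV

From Einstein's photoelectric equation: KE_max = hc/λ - φ
Rearranging: φ = hc/λ - KE_max

Calculate photon energy:
E_photon = hc/λ = (6.626×10⁻³⁴ J·s)(3×10⁸ m/s) / (108.6×10⁻⁹ m) = 11.4166 eV

Therefore:
φ = 11.4166 - 6.737 = 4.68 eV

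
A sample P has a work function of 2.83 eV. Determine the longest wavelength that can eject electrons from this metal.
438.11 nm

The threshold wavelength is when the photon energy equals the work function:
hc/λ₀ = φ

Solving for λ₀:
λ₀ = hc/φ = (6.626×10⁻³⁴ J·s)(3×10⁸ m/s) / (2.83 eV × 1.602×10⁻¹⁹ J/eV)
λ₀ = 438.11 nm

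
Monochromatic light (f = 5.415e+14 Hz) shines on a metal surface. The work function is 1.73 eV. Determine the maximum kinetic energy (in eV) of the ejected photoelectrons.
0.5095 eV

Using Einstein's photoelectric equation: KE_max = hf - φ

First, calculate the photon energy:
E_photon = hf = (6.626×10⁻³⁴ J·s)(5.415e+14 Hz)
E_photon = 2.2395 eV

Then, the maximum kinetic energy:
KE_max = E_photon - φ = 2.2395 eV - 1.73 eV = 0.5095 eV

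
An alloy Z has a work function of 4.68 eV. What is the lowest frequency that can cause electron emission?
1.1316e+15 Hz

The threshold frequency is when the photon energy equals the work function:
hf₀ = φ

Solving for f₀:
f₀ = φ/h = (4.68 eV × 1.602×10⁻¹⁹ J/eV) / (6.626×10⁻³⁴ J·s)
f₀ = 1.1316e+15 Hz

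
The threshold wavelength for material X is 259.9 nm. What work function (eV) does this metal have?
4.77 eV

At the threshold wavelength, photon energy equals work function:
φ = hc/λ₀

Calculating:
φ = (6.626×10⁻³⁴ J·s)(3×10⁸ m/s) / (259.9×10⁻⁹ m)
φ = 4.77 eV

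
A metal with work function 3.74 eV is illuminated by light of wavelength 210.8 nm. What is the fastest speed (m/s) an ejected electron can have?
8.6795e+05 m/s

First, find the maximum kinetic energy:
E_photon = hc/λ = 5.8816 eV
KE_max = E_photon - φ = 5.8816 - 3.74 = 2.1416 eV

Convert to Joules: KE_max = 2.1416 × 1.602×10⁻¹⁹ J = 3.4312e-19 J

Then use KE = ½mv² to find velocity:
v = √(2·KE/m) = √(2 × 3.4312e-19 J / 9.109e-31 kg)
v = 8.6795e+05 m/s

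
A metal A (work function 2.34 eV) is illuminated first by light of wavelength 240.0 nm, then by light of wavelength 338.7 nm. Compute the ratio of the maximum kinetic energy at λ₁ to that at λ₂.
2.1400

Using Einstein's equation: KE_max = hc/λ - φ

For λ₁ = 240.0 nm:
E₁ = hc/λ₁ = 5.1660 eV
KE₁ = E₁ - φ = 5.1660 - 2.34 = 2.8260 eV

For λ₂ = 338.7 nm:
E₂ = hc/λ₂ = 3.6606 eV
KE₂ = E₂ - φ = 3.6606 - 2.34 = 1.3206 eV

Ratio: KE₁/KE₂ = 2.8260/1.3206 = 2.1400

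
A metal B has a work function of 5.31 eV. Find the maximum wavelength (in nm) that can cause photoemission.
233.49 nm

The threshold wavelength is when the photon energy equals the work function:
hc/λ₀ = φ

Solving for λ₀:
λ₀ = hc/φ = (6.626×10⁻³⁴ J·s)(3×10⁸ m/s) / (5.31 eV × 1.602×10⁻¹⁹ J/eV)
λ₀ = 233.49 nm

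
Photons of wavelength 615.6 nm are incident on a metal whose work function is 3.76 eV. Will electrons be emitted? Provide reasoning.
No

For photoemission, the photon energy must exceed the work function.

Photon energy: E = hc/λ = 2.0140 eV
Work function: φ = 3.76 eV

Since E_photon (2.0140 eV) < φ (3.76 eV), photoemission will NOT occur.
The threshold wavelength is λ₀ = hc/φ = 329.7 nm.
Since 615.6 nm > 329.7 nm, the photons lack sufficient energy.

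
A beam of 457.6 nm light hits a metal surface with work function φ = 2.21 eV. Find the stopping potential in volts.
0.4994 V

The stopping potential V_s satisfies: eV_s = KE_max

First, find KE_max using Einstein's equation:
E_photon = hc/λ = 2.7094 eV
KE_max = E_photon - φ = 2.7094 - 2.21 = 0.4994 eV

Since eV_s = KE_max:
V_s = KE_max/e = 0.4994 V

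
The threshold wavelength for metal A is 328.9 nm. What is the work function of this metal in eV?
3.77 eV

At the threshold wavelength, photon energy equals work function:
φ = hc/λ₀

Calculating:
φ = (6.626×10⁻³⁴ J·s)(3×10⁸ m/s) / (328.9×10⁻⁹ m)
φ = 3.77 eV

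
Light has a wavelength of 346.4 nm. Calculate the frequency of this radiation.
8.6545e+14 Hz

Using the wave equation: c = fλ

Solving for frequency:
f = c/λ = (3×10⁸ m/s) / (346.4×10⁻⁹ m)
f = 8.6545e+14 Hz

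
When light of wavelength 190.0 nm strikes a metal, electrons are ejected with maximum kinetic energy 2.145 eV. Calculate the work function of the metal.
4.38 eV

From Einstein's photoelectric equation: KE_max = hf - φ = hc/λ - φ

Rearranging for φ:
φ = hc/λ - KE_max

Calculate photon energy:
E_photon = hc/λ = 6.5255 eV

Therefore:
φ = 6.5255 - 2.145 = 4.38 eV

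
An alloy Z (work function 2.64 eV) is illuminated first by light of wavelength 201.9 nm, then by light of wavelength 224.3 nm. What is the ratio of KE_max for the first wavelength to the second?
1.2124

Using Einstein's equation: KE_max = hc/λ - φ

For λ₁ = 201.9 nm:
E₁ = hc/λ₁ = 6.1409 eV
KE₁ = E₁ - φ = 6.1409 - 2.64 = 3.5009 eV

For λ₂ = 224.3 nm:
E₂ = hc/λ₂ = 5.5276 eV
KE₂ = E₂ - φ = 5.5276 - 2.64 = 2.8876 eV

Ratio: KE₁/KE₂ = 3.5009/2.8876 = 1.2124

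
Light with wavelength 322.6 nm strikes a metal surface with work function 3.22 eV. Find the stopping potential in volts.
0.6233 V

The stopping potential V_s satisfies: eV_s = KE_max

First, find KE_max using Einstein's equation:
E_photon = hc/λ = 3.8433 eV
KE_max = E_photon - φ = 3.8433 - 3.22 = 0.6233 eV

Since eV_s = KE_max:
V_s = KE_max/e = 0.6233 V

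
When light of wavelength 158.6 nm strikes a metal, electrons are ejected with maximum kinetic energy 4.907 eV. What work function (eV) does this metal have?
2.91 eV

From Einstein's photoelectric equation: KE_max = hf - φ = hc/λ - φ

Rearranging for φ:
φ = hc/λ - KE_max

Calculate photon energy:
E_photon = hc/λ = 7.8174 eV

Therefore:
φ = 7.8174 - 4.907 = 2.91 eV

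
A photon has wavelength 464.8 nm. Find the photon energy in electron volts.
2.6675 eV

Using E = hf = hc/λ:

E = hc/λ = (6.626×10⁻³⁴ J·s)(3×10⁸ m/s) / (464.8×10⁻⁹ m)
E = 2.6675 eV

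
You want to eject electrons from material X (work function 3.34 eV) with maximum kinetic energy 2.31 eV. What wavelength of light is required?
219.44 nm

From Einstein's equation: KE_max = hc/λ - φ

Rearranging for λ:
hc/λ = KE_max + φ
λ = hc/(KE_max + φ)

Required photon energy:
E_photon = KE_max + φ = 2.31 + 3.34 = 5.65 eV

Required wavelength:
λ = hc/E_photon = (6.626×10⁻³⁴)(3×10⁸) / (5.65 × 1.602×10⁻¹⁹)
λ = 219.44 nm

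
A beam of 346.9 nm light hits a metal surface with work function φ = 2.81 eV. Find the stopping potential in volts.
0.7641 V

The stopping potential V_s satisfies: eV_s = KE_max

First, find KE_max using Einstein's equation:
E_photon = hc/λ = 3.5741 eV
KE_max = E_photon - φ = 3.5741 - 2.81 = 0.7641 eV

Since eV_s = KE_max:
V_s = KE_max/e = 0.7641 V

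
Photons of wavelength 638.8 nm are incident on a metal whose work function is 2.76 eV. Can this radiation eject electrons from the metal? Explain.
No

For photoemission, the photon energy must exceed the work function.

Photon energy: E = hc/λ = 1.9409 eV
Work function: φ = 2.76 eV

Since E_photon (1.9409 eV) < φ (2.76 eV), photoemission will NOT occur.
The threshold wavelength is λ₀ = hc/φ = 449.2 nm.
Since 638.8 nm > 449.2 nm, the photons lack sufficient energy.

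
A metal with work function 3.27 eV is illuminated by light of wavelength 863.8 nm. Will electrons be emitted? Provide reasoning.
No

For photoemission, the photon energy must exceed the work function.

Photon energy: E = hc/λ = 1.4353 eV
Work function: φ = 3.27 eV

Since E_photon (1.4353 eV) < φ (3.27 eV), photoemission will NOT occur.
The threshold wavelength is λ₀ = hc/φ = 379.2 nm.
Since 863.8 nm > 379.2 nm, the photons lack sufficient energy.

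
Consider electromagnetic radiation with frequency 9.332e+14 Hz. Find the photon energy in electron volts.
3.8594 eV

Using E = hf:

E = hf = (6.626×10⁻³⁴ J·s)(9.332e+14 Hz)
E = 3.8594 eV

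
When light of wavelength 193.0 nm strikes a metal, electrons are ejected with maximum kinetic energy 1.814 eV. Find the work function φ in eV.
4.61 eV

From Einstein's photoelectric equation: KE_max = hf - φ = hc/λ - φ

Rearranging for φ:
φ = hc/λ - KE_max

Calculate photon energy:
E_photon = hc/λ = 6.4241 eV

Therefore:
φ = 6.4241 - 1.814 = 4.61 eV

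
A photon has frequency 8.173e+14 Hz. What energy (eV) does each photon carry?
3.3801 eV

Using E = hf:

E = hf = (6.626×10⁻³⁴ J·s)(8.173e+14 Hz)
E = 3.3801 eV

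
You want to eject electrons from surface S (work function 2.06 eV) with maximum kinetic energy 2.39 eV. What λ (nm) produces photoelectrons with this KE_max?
278.62 nm

From Einstein's equation: KE_max = hc/λ - φ

Rearranging for λ:
hc/λ = KE_max + φ
λ = hc/(KE_max + φ)

Required photon energy:
E_photon = KE_max + φ = 2.39 + 2.06 = 4.45 eV

Required wavelength:
λ = hc/E_photon = (6.626×10⁻³⁴)(3×10⁸) / (4.45 × 1.602×10⁻¹⁹)
λ = 278.62 nm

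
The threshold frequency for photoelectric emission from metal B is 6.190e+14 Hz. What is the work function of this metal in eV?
2.56 eV

At the threshold frequency, photon energy equals work function:
φ = hf₀

Calculating:
φ = (6.626×10⁻³⁴ J·s)(6.190e+14 Hz)
φ = 2.56 eV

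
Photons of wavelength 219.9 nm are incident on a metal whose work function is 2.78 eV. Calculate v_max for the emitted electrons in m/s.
1.0027e+06 m/s

First, find the maximum kinetic energy:
E_photon = hc/λ = 5.6382 eV
KE_max = E_photon - φ = 5.6382 - 2.78 = 2.8582 eV

Convert to Joules: KE_max = 2.8582 × 1.602×10⁻¹⁹ J = 4.5794e-19 J

Then use KE = ½mv² to find velocity:
v = √(2·KE/m) = √(2 × 4.5794e-19 J / 9.109e-31 kg)
v = 1.0027e+06 m/s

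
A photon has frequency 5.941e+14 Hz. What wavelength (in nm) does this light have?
504.62 nm

Using the wave equation: c = fλ

Solving for wavelength:
λ = c/f = (3×10⁸ m/s) / (5.941e+14 Hz)
λ = 504.62 nm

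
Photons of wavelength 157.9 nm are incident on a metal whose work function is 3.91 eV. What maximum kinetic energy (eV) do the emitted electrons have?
3.9421 eV

Using Einstein's photoelectric equation: KE_max = hf - φ = hc/λ - φ

First, calculate the photon energy:
E_photon = hc/λ = (6.626×10⁻³⁴ J·s)(3×10⁸ m/s) / (157.9×10⁻⁹ m)
E_photon = 7.8521 eV

Then, the maximum kinetic energy:
KE_max = E_photon - φ = 7.8521 eV - 3.91 eV = 3.9421 eV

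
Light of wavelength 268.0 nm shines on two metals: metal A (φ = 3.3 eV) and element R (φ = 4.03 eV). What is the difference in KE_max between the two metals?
0.7300 eV

Using KE_max = hc/λ - φ for each metal:

Photon energy: E = hc/λ = 4.6263 eV

For metal A (φ₁ = 3.3 eV):
KE₁ = E - φ₁ = 4.6263 - 3.3 = 1.3263 eV

For element R (φ₂ = 4.03 eV):
KE₂ = E - φ₂ = 4.6263 - 4.03 = 0.5963 eV

Difference:
ΔKE = KE₁ - KE₂ = 1.3263 - 0.5963 = 0.7300 eV

Note: The difference equals the difference in work functions: 4.03 - 3.3 = 0.73 eV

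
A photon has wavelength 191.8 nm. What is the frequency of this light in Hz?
1.5630e+15 Hz

Using the wave equation: c = fλ

Solving for frequency:
f = c/λ = (3×10⁸ m/s) / (191.8×10⁻⁹ m)
f = 1.5630e+15 Hz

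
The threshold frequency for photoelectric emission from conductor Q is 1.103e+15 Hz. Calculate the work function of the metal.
4.56 eV

At the threshold frequency, photon energy equals work function:
φ = hf₀

Calculating:
φ = (6.626×10⁻³⁴ J·s)(1.103e+15 Hz)
φ = 4.56 eV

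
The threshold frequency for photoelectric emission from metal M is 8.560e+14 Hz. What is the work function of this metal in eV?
3.54 eV

At the threshold frequency, photon energy equals work function:
φ = hf₀

Calculating:
φ = (6.626×10⁻³⁴ J·s)(8.560e+14 Hz)
φ = 3.54 eV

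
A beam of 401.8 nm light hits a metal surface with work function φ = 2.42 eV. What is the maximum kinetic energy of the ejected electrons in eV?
0.6657 eV

Using Einstein's photoelectric equation: KE_max = hf - φ = hc/λ - φ

First, calculate the photon energy:
E_photon = hc/λ = (6.626×10⁻³⁴ J·s)(3×10⁸ m/s) / (401.8×10⁻⁹ m)
E_photon = 3.0857 eV

Then, the maximum kinetic energy:
KE_max = E_photon - φ = 3.0857 eV - 2.42 eV = 0.6657 eV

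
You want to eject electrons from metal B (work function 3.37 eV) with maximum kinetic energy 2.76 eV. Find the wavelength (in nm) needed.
202.26 nm

From Einstein's equation: KE_max = hc/λ - φ

Rearranging for λ:
hc/λ = KE_max + φ
λ = hc/(KE_max + φ)

Required photon energy:
E_photon = KE_max + φ = 2.76 + 3.37 = 6.13 eV

Required wavelength:
λ = hc/E_photon = (6.626×10⁻³⁴)(3×10⁸) / (6.13 × 1.602×10⁻¹⁹)
λ = 202.26 nm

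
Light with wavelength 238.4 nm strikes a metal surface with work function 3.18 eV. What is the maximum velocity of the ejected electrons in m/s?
8.4309e+05 m/s

First, find the maximum kinetic energy:
E_photon = hc/λ = 5.2007 eV
KE_max = E_photon - φ = 5.2007 - 3.18 = 2.0207 eV

Convert to Joules: KE_max = 2.0207 × 1.602×10⁻¹⁹ J = 3.2375e-19 J

Then use KE = ½mv² to find velocity:
v = √(2·KE/m) = √(2 × 3.2375e-19 J / 9.109e-31 kg)
v = 8.4309e+05 m/s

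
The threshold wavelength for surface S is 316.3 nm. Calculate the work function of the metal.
3.92 eV

At the threshold wavelength, photon energy equals work function:
φ = hc/λ₀

Calculating:
φ = (6.626×10⁻³⁴ J·s)(3×10⁸ m/s) / (316.3×10⁻⁹ m)
φ = 3.92 eV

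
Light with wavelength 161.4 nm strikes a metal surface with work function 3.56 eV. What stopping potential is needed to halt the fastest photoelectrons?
4.1218 V

The stopping potential V_s satisfies: eV_s = KE_max

First, find KE_max using Einstein's equation:
E_photon = hc/λ = 7.6818 eV
KE_max = E_photon - φ = 7.6818 - 3.56 = 4.1218 eV

Since eV_s = KE_max:
V_s = KE_max/e = 4.1218 V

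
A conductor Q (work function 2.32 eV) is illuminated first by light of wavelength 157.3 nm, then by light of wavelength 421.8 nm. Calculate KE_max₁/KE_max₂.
8.9796

Using Einstein's equation: KE_max = hc/λ - φ

For λ₁ = 157.3 nm:
E₁ = hc/λ₁ = 7.8820 eV
KE₁ = E₁ - φ = 7.8820 - 2.32 = 5.5620 eV

For λ₂ = 421.8 nm:
E₂ = hc/λ₂ = 2.9394 eV
KE₂ = E₂ - φ = 2.9394 - 2.32 = 0.6194 eV

Ratio: KE₁/KE₂ = 5.5620/0.6194 = 8.9796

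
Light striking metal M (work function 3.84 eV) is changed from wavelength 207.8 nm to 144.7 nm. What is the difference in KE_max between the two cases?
2.6018 eV

Using Einstein's equation: KE_max = hc/λ - φ

For λ₁ = 207.8 nm:
KE₁ = hc/λ₁ - φ = 5.9665 - 3.84 = 2.1265 eV

For λ₂ = 144.7 nm:
KE₂ = hc/λ₂ - φ = 8.5684 - 3.84 = 4.7284 eV

Change in KE:
ΔKE = KE₂ - KE₁ = 4.7284 - 2.1265 = 2.6018 eV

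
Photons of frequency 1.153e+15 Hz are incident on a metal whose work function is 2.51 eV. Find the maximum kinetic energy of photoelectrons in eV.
2.2584 eV

Using Einstein's photoelectric equation: KE_max = hf - φ

First, calculate the photon energy:
E_photon = hf = (6.626×10⁻³⁴ J·s)(1.153e+15 Hz)
E_photon = 4.7684 eV

Then, the maximum kinetic energy:
KE_max = E_photon - φ = 4.7684 eV - 2.51 eV = 2.2584 eV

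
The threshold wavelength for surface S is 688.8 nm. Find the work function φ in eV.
1.80 eV

At the threshold wavelength, photon energy equals work function:
φ = hc/λ₀

Calculating:
φ = (6.626×10⁻³⁴ J·s)(3×10⁸ m/s) / (688.8×10⁻⁹ m)
φ = 1.80 eV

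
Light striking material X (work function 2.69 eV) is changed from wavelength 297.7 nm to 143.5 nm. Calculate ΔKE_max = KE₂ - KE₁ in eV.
4.4753 eV

Using Einstein's equation: KE_max = hc/λ - φ

For λ₁ = 297.7 nm:
KE₁ = hc/λ₁ - φ = 4.1647 - 2.69 = 1.4747 eV

For λ₂ = 143.5 nm:
KE₂ = hc/λ₂ - φ = 8.6400 - 2.69 = 5.9500 eV

Change in KE:
ΔKE = KE₂ - KE₁ = 5.9500 - 1.4747 = 4.4753 eV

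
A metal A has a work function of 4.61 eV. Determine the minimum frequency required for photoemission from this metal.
1.1147e+15 Hz

The threshold frequency is when the photon energy equals the work function:
hf₀ = φ

Solving for f₀:
f₀ = φ/h = (4.61 eV × 1.602×10⁻¹⁹ J/eV) / (6.626×10⁻³⁴ J·s)
f₀ = 1.1147e+15 Hz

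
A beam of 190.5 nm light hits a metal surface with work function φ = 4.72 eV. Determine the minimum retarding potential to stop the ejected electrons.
1.7884 V

The stopping potential V_s satisfies: eV_s = KE_max

First, find KE_max using Einstein's equation:
E_photon = hc/λ = 6.5084 eV
KE_max = E_photon - φ = 6.5084 - 4.72 = 1.7884 eV

Since eV_s = KE_max:
V_s = KE_max/e = 1.7884 V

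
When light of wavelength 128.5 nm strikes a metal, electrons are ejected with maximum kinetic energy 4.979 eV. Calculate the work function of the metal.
4.67 eV

From Einstein's photoelectric equation: KE_max = hf - φ = hc/λ - φ

Rearranging for φ:
φ = hc/λ - KE_max

Calculate photon energy:
E_photon = hc/λ = 9.6486 eV

Therefore:
φ = 9.6486 - 4.979 = 4.67 eV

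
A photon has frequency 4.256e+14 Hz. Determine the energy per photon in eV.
1.7601 eV

Using E = hf:

E = hf = (6.626×10⁻³⁴ J·s)(4.256e+14 Hz)
E = 1.7601 eV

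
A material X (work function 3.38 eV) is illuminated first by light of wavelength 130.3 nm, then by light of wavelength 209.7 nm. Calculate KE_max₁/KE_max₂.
2.4227

Using Einstein's equation: KE_max = hc/λ - φ

For λ₁ = 130.3 nm:
E₁ = hc/λ₁ = 9.5153 eV
KE₁ = E₁ - φ = 9.5153 - 3.38 = 6.1353 eV

For λ₂ = 209.7 nm:
E₂ = hc/λ₂ = 5.9125 eV
KE₂ = E₂ - φ = 5.9125 - 3.38 = 2.5325 eV

Ratio: KE₁/KE₂ = 6.1353/2.5325 = 2.4227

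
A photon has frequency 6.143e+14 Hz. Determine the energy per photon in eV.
2.5405 eV

Using E = hf:

E = hf = (6.626×10⁻³⁴ J·s)(6.143e+14 Hz)
E = 2.5405 eV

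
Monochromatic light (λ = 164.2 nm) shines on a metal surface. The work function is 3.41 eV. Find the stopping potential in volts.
4.1408 V

The stopping potential V_s satisfies: eV_s = KE_max

First, find KE_max using Einstein's equation:
E_photon = hc/λ = 7.5508 eV
KE_max = E_photon - φ = 7.5508 - 3.41 = 4.1408 eV

Since eV_s = KE_max:
V_s = KE_max/e = 4.1408 V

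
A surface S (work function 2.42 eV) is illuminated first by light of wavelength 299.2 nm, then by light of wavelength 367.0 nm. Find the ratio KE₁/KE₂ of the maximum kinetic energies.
1.7988

Using Einstein's equation: KE_max = hc/λ - φ

For λ₁ = 299.2 nm:
E₁ = hc/λ₁ = 4.1439 eV
KE₁ = E₁ - φ = 4.1439 - 2.42 = 1.7239 eV

For λ₂ = 367.0 nm:
E₂ = hc/λ₂ = 3.3783 eV
KE₂ = E₂ - φ = 3.3783 - 2.42 = 0.9583 eV

Ratio: KE₁/KE₂ = 1.7239/0.9583 = 1.7988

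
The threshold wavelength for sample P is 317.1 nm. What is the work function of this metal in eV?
3.91 eV

At the threshold wavelength, photon energy equals work function:
φ = hc/λ₀

Calculating:
φ = (6.626×10⁻³⁴ J·s)(3×10⁸ m/s) / (317.1×10⁻⁹ m)
φ = 3.91 eV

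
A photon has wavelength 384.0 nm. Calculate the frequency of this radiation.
7.8071e+14 Hz

Using the wave equation: c = fλ

Solving for frequency:
f = c/λ = (3×10⁸ m/s) / (384.0×10⁻⁹ m)
f = 7.8071e+14 Hz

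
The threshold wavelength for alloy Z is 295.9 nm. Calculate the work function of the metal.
4.19 eV

At the threshold wavelength, photon energy equals work function:
φ = hc/λ₀

Calculating:
φ = (6.626×10⁻³⁴ J·s)(3×10⁸ m/s) / (295.9×10⁻⁹ m)
φ = 4.19 eV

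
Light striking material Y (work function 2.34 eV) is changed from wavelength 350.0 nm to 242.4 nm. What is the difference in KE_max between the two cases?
1.5725 eV

Using Einstein's equation: KE_max = hc/λ - φ

For λ₁ = 350.0 nm:
KE₁ = hc/λ₁ - φ = 3.5424 - 2.34 = 1.2024 eV

For λ₂ = 242.4 nm:
KE₂ = hc/λ₂ - φ = 5.1149 - 2.34 = 2.7749 eV

Change in KE:
ΔKE = KE₂ - KE₁ = 2.7749 - 1.2024 = 1.5725 eV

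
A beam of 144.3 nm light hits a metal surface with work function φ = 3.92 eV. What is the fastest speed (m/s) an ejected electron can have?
1.2820e+06 m/s

First, find the maximum kinetic energy:
E_photon = hc/λ = 8.5921 eV
KE_max = E_photon - φ = 8.5921 - 3.92 = 4.6721 eV

Convert to Joules: KE_max = 4.6721 × 1.602×10⁻¹⁹ J = 7.4856e-19 J

Then use KE = ½mv² to find velocity:
v = √(2·KE/m) = √(2 × 7.4856e-19 J / 9.109e-31 kg)
v = 1.2820e+06 m/s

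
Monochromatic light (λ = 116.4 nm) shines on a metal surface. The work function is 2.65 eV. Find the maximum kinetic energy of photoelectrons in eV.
8.0016 eV

Using Einstein's photoelectric equation: KE_max = hf - φ = hc/λ - φ

First, calculate the photon energy:
E_photon = hc/λ = (6.626×10⁻³⁴ J·s)(3×10⁸ m/s) / (116.4×10⁻⁹ m)
E_photon = 10.6516 eV

Then, the maximum kinetic energy:
KE_max = E_photon - φ = 10.6516 eV - 2.65 eV = 8.0016 eV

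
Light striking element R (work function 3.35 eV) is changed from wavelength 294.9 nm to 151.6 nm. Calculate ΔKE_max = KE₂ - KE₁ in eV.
3.9741 eV

Using Einstein's equation: KE_max = hc/λ - φ

For λ₁ = 294.9 nm:
KE₁ = hc/λ₁ - φ = 4.2043 - 3.35 = 0.8543 eV

For λ₂ = 151.6 nm:
KE₂ = hc/λ₂ - φ = 8.1784 - 3.35 = 4.8284 eV

Change in KE:
ΔKE = KE₂ - KE₁ = 4.8284 - 0.8543 = 3.9741 eV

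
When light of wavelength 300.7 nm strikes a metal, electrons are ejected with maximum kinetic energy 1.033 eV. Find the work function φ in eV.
3.09 eV

From Einstein's photoelectric equation: KE_max = hf - φ = hc/λ - φ

Rearranging for φ:
φ = hc/λ - KE_max

Calculate photon energy:
E_photon = hc/λ = 4.1232 eV

Therefore:
φ = 4.1232 - 1.033 = 3.09 eV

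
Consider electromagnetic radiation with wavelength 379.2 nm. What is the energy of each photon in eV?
3.2696 eV

Using E = hf = hc/λ:

E = hc/λ = (6.626×10⁻³⁴ J·s)(3×10⁸ m/s) / (379.2×10⁻⁹ m)
E = 3.2696 eV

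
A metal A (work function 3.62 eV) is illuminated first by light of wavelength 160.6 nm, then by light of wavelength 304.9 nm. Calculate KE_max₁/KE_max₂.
9.1850

Using Einstein's equation: KE_max = hc/λ - φ

For λ₁ = 160.6 nm:
E₁ = hc/λ₁ = 7.7201 eV
KE₁ = E₁ - φ = 7.7201 - 3.62 = 4.1001 eV

For λ₂ = 304.9 nm:
E₂ = hc/λ₂ = 4.0664 eV
KE₂ = E₂ - φ = 4.0664 - 3.62 = 0.4464 eV

Ratio: KE₁/KE₂ = 4.1001/0.4464 = 9.1850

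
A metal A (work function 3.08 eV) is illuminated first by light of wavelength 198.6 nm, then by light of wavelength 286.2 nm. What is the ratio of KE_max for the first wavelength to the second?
2.5261

Using Einstein's equation: KE_max = hc/λ - φ

For λ₁ = 198.6 nm:
E₁ = hc/λ₁ = 6.2429 eV
KE₁ = E₁ - φ = 6.2429 - 3.08 = 3.1629 eV

For λ₂ = 286.2 nm:
E₂ = hc/λ₂ = 4.3321 eV
KE₂ = E₂ - φ = 4.3321 - 3.08 = 1.2521 eV

Ratio: KE₁/KE₂ = 3.1629/1.2521 = 2.5261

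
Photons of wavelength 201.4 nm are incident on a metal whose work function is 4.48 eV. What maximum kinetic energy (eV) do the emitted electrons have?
1.6761 eV

Using Einstein's photoelectric equation: KE_max = hf - φ = hc/λ - φ

First, calculate the photon energy:
E_photon = hc/λ = (6.626×10⁻³⁴ J·s)(3×10⁸ m/s) / (201.4×10⁻⁹ m)
E_photon = 6.1561 eV

Then, the maximum kinetic energy:
KE_max = E_photon - φ = 6.1561 eV - 4.48 eV = 1.6761 eV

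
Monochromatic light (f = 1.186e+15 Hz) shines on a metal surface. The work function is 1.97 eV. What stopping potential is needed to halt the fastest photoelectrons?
2.9349 V

The stopping potential V_s satisfies: eV_s = KE_max

First, find KE_max using Einstein's equation:
E_photon = hf = (6.626×10⁻³⁴ J·s)(1.186e+15 Hz) = 4.9049 eV
KE_max = E_photon - φ = 4.9049 - 1.97 = 2.9349 eV

Since eV_s = KE_max:
V_s = KE_max/e = 2.9349 V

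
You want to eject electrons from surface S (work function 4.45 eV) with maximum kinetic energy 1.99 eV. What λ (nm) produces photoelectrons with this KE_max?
192.52 nm

From Einstein's equation: KE_max = hc/λ - φ

Rearranging for λ:
hc/λ = KE_max + φ
λ = hc/(KE_max + φ)

Required photon energy:
E_photon = KE_max + φ = 1.99 + 4.45 = 6.44 eV

Required wavelength:
λ = hc/E_photon = (6.626×10⁻³⁴)(3×10⁸) / (6.44 × 1.602×10⁻¹⁹)
λ = 192.52 nm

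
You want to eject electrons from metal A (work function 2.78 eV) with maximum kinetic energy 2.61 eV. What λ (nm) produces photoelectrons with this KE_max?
230.03 nm

From Einstein's equation: KE_max = hc/λ - φ

Rearranging for λ:
hc/λ = KE_max + φ
λ = hc/(KE_max + φ)

Required photon energy:
E_photon = KE_max + φ = 2.61 + 2.78 = 5.39 eV

Required wavelength:
λ = hc/E_photon = (6.626×10⁻³⁴)(3×10⁸) / (5.39 × 1.602×10⁻¹⁹)
λ = 230.03 nm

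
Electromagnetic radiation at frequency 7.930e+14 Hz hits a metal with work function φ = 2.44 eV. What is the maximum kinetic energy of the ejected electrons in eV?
0.8396 eV

Using Einstein's photoelectric equation: KE_max = hf - φ

First, calculate the photon energy:
E_photon = hf = (6.626×10⁻³⁴ J·s)(7.930e+14 Hz)
E_photon = 3.2796 eV

Then, the maximum kinetic energy:
KE_max = E_photon - φ = 3.2796 eV - 2.44 eV = 0.8396 eV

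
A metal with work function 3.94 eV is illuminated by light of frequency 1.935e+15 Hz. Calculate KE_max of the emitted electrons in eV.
4.0625 eV

Using Einstein's photoelectric equation: KE_max = hf - φ

First, calculate the photon energy:
E_photon = hf = (6.626×10⁻³⁴ J·s)(1.935e+15 Hz)
E_photon = 8.0025 eV

Then, the maximum kinetic energy:
KE_max = E_photon - φ = 8.0025 eV - 3.94 eV = 4.0625 eV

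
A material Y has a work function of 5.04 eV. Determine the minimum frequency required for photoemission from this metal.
1.2187e+15 Hz

The threshold frequency is when the photon energy equals the work function:
hf₀ = φ

Solving for f₀:
f₀ = φ/h = (5.04 eV × 1.602×10⁻¹⁹ J/eV) / (6.626×10⁻³⁴ J·s)
f₀ = 1.2187e+15 Hz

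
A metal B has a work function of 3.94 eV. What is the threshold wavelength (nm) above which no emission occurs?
314.68 nm

The threshold wavelength is when the photon energy equals the work function:
hc/λ₀ = φ

Solving for λ₀:
λ₀ = hc/φ = (6.626×10⁻³⁴ J·s)(3×10⁸ m/s) / (3.94 eV × 1.602×10⁻¹⁹ J/eV)
λ₀ = 314.68 nm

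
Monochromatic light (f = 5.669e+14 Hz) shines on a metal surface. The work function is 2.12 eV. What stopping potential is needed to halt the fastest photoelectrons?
0.2245 V

The stopping potential V_s satisfies: eV_s = KE_max

First, find KE_max using Einstein's equation:
E_photon = hf = (6.626×10⁻³⁴ J·s)(5.669e+14 Hz) = 2.3445 eV
KE_max = E_photon - φ = 2.3445 - 2.12 = 0.2245 eV

Since eV_s = KE_max:
V_s = KE_max/e = 0.2245 V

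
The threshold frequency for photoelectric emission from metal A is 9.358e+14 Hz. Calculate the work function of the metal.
3.87 eV

At the threshold frequency, photon energy equals work function:
φ = hf₀

Calculating:
φ = (6.626×10⁻³⁴ J·s)(9.358e+14 Hz)
φ = 3.87 eV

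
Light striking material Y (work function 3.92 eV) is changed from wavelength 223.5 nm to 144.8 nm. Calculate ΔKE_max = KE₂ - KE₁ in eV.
3.0151 eV

Using Einstein's equation: KE_max = hc/λ - φ

For λ₁ = 223.5 nm:
KE₁ = hc/λ₁ - φ = 5.5474 - 3.92 = 1.6274 eV

For λ₂ = 144.8 nm:
KE₂ = hc/λ₂ - φ = 8.5624 - 3.92 = 4.6424 eV

Change in KE:
ΔKE = KE₂ - KE₁ = 4.6424 - 1.6274 = 3.0151 eV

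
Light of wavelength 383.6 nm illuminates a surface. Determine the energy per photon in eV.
3.2321 eV

Using E = hf = hc/λ:

E = hc/λ = (6.626×10⁻³⁴ J·s)(3×10⁸ m/s) / (383.6×10⁻⁹ m)
E = 3.2321 eV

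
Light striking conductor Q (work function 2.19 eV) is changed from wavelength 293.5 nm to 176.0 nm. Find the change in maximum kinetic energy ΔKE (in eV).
2.8202 eV

Using Einstein's equation: KE_max = hc/λ - φ

For λ₁ = 293.5 nm:
KE₁ = hc/λ₁ - φ = 4.2243 - 2.19 = 2.0343 eV

For λ₂ = 176.0 nm:
KE₂ = hc/λ₂ - φ = 7.0446 - 2.19 = 4.8546 eV

Change in KE:
ΔKE = KE₂ - KE₁ = 4.8546 - 2.0343 = 2.8202 eV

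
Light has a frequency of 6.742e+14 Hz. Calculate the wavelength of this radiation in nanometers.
444.66 nm

Using the wave equation: c = fλ

Solving for wavelength:
λ = c/f = (3×10⁸ m/s) / (6.742e+14 Hz)
λ = 444.66 nm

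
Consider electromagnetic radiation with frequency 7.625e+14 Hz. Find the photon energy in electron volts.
3.1534 eV

Using E = hf:

E = hf = (6.626×10⁻³⁴ J·s)(7.625e+14 Hz)
E = 3.1534 eV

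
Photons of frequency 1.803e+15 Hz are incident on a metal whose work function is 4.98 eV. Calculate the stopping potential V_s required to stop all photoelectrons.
2.4766 V

The stopping potential V_s satisfies: eV_s = KE_max

First, find KE_max using Einstein's equation:
E_photon = hf = (6.626×10⁻³⁴ J·s)(1.803e+15 Hz) = 7.4566 eV
KE_max = E_photon - φ = 7.4566 - 4.98 = 2.4766 eV

Since eV_s = KE_max:
V_s = KE_max/e = 2.4766 V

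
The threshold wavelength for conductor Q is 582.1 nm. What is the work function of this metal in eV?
2.13 eV

At the threshold wavelength, photon energy equals work function:
φ = hc/λ₀

Calculating:
φ = (6.626×10⁻³⁴ J·s)(3×10⁸ m/s) / (582.1×10⁻⁹ m)
φ = 2.13 eV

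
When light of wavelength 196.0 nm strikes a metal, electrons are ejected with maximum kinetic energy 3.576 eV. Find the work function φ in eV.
2.75 eV

From Einstein's photoelectric equation: KE_max = hf - φ = hc/λ - φ

Rearranging for φ:
φ = hc/λ - KE_max

Calculate photon energy:
E_photon = hc/λ = 6.3257 eV

Therefore:
φ = 6.3257 - 3.576 = 2.75 eV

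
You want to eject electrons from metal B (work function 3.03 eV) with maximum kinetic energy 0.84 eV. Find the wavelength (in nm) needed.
320.37 nm

From Einstein's equation: KE_max = hc/λ - φ

Rearranging for λ:
hc/λ = KE_max + φ
λ = hc/(KE_max + φ)

Required photon energy:
E_photon = KE_max + φ = 0.84 + 3.03 = 3.87 eV

Required wavelength:
λ = hc/E_photon = (6.626×10⁻³⁴)(3×10⁸) / (3.87 × 1.602×10⁻¹⁹)
λ = 320.37 nm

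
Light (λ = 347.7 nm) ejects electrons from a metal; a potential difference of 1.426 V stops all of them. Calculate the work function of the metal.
2.14 eV

The stopping potential gives the maximum kinetic energy: KE_max = eV_s = 1.426 eV

From Einstein's photoelectric equation: KE_max = hc/λ - φ
Rearranging: φ = hc/λ - KE_max

Calculate photon energy:
E_photon = hc/λ = (6.626×10⁻³⁴ J·s)(3×10⁸ m/s) / (347.7×10⁻⁹ m) = 3.5658 eV

Therefore:
φ = 3.5658 - 1.426 = 2.14 eV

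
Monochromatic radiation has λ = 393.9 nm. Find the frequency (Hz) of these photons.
7.6109e+14 Hz

Using the wave equation: c = fλ

Solving for frequency:
f = c/λ = (3×10⁸ m/s) / (393.9×10⁻⁹ m)
f = 7.6109e+14 Hz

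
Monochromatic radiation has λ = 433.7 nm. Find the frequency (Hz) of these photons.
6.9124e+14 Hz

Using the wave equation: c = fλ

Solving for frequency:
f = c/λ = (3×10⁸ m/s) / (433.7×10⁻⁹ m)
f = 6.9124e+14 Hz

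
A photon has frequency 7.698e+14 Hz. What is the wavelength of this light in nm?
389.44 nm

Using the wave equation: c = fλ

Solving for wavelength:
λ = c/f = (3×10⁸ m/s) / (7.698e+14 Hz)
λ = 389.44 nm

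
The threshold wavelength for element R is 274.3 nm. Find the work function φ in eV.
4.52 eV

At the threshold wavelength, photon energy equals work function:
φ = hc/λ₀

Calculating:
φ = (6.626×10⁻³⁴ J·s)(3×10⁸ m/s) / (274.3×10⁻⁹ m)
φ = 4.52 eV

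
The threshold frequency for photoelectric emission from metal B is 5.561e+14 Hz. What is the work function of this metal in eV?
2.30 eV

At the threshold frequency, photon energy equals work function:
φ = hf₀

Calculating:
φ = (6.626×10⁻³⁴ J·s)(5.561e+14 Hz)
φ = 2.30 eV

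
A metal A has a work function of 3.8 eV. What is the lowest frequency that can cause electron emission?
9.1884e+14 Hz

The threshold frequency is when the photon energy equals the work function:
hf₀ = φ

Solving for f₀:
f₀ = φ/h = (3.8 eV × 1.602×10⁻¹⁹ J/eV) / (6.626×10⁻³⁴ J·s)
f₀ = 9.1884e+14 Hz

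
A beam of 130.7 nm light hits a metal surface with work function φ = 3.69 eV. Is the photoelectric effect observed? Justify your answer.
Yes

For photoemission, the photon energy must exceed the work function.

Photon energy: E = hc/λ = 9.4862 eV
Work function: φ = 3.69 eV

Since E_photon (9.4862 eV) > φ (3.69 eV), photoemission WILL occur.
The threshold wavelength is λ₀ = hc/φ = 336.0 nm.
Since 130.7 nm < 336.0 nm, the light has sufficient energy.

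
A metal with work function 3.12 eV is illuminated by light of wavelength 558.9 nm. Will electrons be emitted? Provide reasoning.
No

For photoemission, the photon energy must exceed the work function.

Photon energy: E = hc/λ = 2.2184 eV
Work function: φ = 3.12 eV

Since E_photon (2.2184 eV) < φ (3.12 eV), photoemission will NOT occur.
The threshold wavelength is λ₀ = hc/φ = 397.4 nm.
Since 558.9 nm > 397.4 nm, the photons lack sufficient energy.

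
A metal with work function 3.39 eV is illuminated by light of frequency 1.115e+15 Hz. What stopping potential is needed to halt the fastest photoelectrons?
1.2213 V

The stopping potential V_s satisfies: eV_s = KE_max

First, find KE_max using Einstein's equation:
E_photon = hf = (6.626×10⁻³⁴ J·s)(1.115e+15 Hz) = 4.6113 eV
KE_max = E_photon - φ = 4.6113 - 3.39 = 1.2213 eV

Since eV_s = KE_max:
V_s = KE_max/e = 1.2213 V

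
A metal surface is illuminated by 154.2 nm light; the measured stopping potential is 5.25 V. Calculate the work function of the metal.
2.79 eV

The stopping potential gives the maximum kinetic energy: KE_max = eV_s = 5.25 eV

From Einstein's photoelectric equation: KE_max = hc/λ - φ
Rearranging: φ = hc/λ - KE_max

Calculate photon energy:
E_photon = hc/λ = (6.626×10⁻³⁴ J·s)(3×10⁸ m/s) / (154.2×10⁻⁹ m) = 8.0405 eV

Therefore:
φ = 8.0405 - 5.25 = 2.79 eV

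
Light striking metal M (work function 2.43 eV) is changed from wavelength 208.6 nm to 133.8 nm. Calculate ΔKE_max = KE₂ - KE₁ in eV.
3.3227 eV

Using Einstein's equation: KE_max = hc/λ - φ

For λ₁ = 208.6 nm:
KE₁ = hc/λ₁ - φ = 5.9436 - 2.43 = 3.5136 eV

For λ₂ = 133.8 nm:
KE₂ = hc/λ₂ - φ = 9.2664 - 2.43 = 6.8364 eV

Change in KE:
ΔKE = KE₂ - KE₁ = 6.8364 - 3.5136 = 3.3227 eV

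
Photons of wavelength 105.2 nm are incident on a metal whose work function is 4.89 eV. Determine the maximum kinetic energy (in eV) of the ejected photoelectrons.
6.8956 eV

Using Einstein's photoelectric equation: KE_max = hf - φ = hc/λ - φ

First, calculate the photon energy:
E_photon = hc/λ = (6.626×10⁻³⁴ J·s)(3×10⁸ m/s) / (105.2×10⁻⁹ m)
E_photon = 11.7856 eV

Then, the maximum kinetic energy:
KE_max = E_photon - φ = 11.7856 eV - 4.89 eV = 6.8956 eV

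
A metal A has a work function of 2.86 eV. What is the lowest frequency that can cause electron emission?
6.9154e+14 Hz

The threshold frequency is when the photon energy equals the work function:
hf₀ = φ

Solving for f₀:
f₀ = φ/h = (2.86 eV × 1.602×10⁻¹⁹ J/eV) / (6.626×10⁻³⁴ J·s)
f₀ = 6.9154e+14 Hz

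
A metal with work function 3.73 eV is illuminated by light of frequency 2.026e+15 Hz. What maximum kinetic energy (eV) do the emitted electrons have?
4.6489 eV

Using Einstein's photoelectric equation: KE_max = hf - φ

First, calculate the photon energy:
E_photon = hf = (6.626×10⁻³⁴ J·s)(2.026e+15 Hz)
E_photon = 8.3789 eV

Then, the maximum kinetic energy:
KE_max = E_photon - φ = 8.3789 eV - 3.73 eV = 4.6489 eV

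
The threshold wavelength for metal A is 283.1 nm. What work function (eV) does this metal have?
4.38 eV

At the threshold wavelength, photon energy equals work function:
φ = hc/λ₀

Calculating:
φ = (6.626×10⁻³⁴ J·s)(3×10⁸ m/s) / (283.1×10⁻⁹ m)
φ = 4.38 eV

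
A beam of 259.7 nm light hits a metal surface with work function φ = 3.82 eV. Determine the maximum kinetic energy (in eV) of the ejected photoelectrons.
0.9541 eV

Using Einstein's photoelectric equation: KE_max = hf - φ = hc/λ - φ

First, calculate the photon energy:
E_photon = hc/λ = (6.626×10⁻³⁴ J·s)(3×10⁸ m/s) / (259.7×10⁻⁹ m)
E_photon = 4.7741 eV

Then, the maximum kinetic energy:
KE_max = E_photon - φ = 4.7741 eV - 3.82 eV = 0.9541 eV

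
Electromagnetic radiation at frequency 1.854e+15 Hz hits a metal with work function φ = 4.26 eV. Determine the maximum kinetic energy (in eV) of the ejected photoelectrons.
3.4075 eV

Using Einstein's photoelectric equation: KE_max = hf - φ

First, calculate the photon energy:
E_photon = hf = (6.626×10⁻³⁴ J·s)(1.854e+15 Hz)
E_photon = 7.6675 eV

Then, the maximum kinetic energy:
KE_max = E_photon - φ = 7.6675 eV - 4.26 eV = 3.4075 eV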